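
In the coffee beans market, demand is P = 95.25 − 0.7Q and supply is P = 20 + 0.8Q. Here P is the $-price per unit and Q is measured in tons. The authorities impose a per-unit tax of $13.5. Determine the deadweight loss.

Competitive equilibrium: 95.25 − 0.7Q = 20 + 0.8Q → Q* = 50.1667, P* = 60.1333.
With the tax, the buyer price exceeds the seller price by 13.5: (95.25 − 0.7Q) − (20 + 0.8Q) = 13.5 → Q' = 41.1667.
ΔQ = 50.1667 − 41.1667 = 9; the wedge equals the tax, 13.5.
DWL = ½ × 9 × 13.5 = $60.75.

$60.75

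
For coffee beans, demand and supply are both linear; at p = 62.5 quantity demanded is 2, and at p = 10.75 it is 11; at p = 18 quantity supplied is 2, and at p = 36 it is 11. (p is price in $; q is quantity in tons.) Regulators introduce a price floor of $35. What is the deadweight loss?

$3.57

Demand slope = (10.75 − 62.5)/(11 − 2) = −5.75, so p = 74 − 5.75q.
Supply slope = (36 − 18)/(11 − 2) = 2, so p = 14 + 2q.
Competitive equilibrium: 74 − 5.75q = 14 + 2q → q* = 7.7419, p* = 29.4839.
At the floor p = 35, quantity demanded = (74 − 35)/5.75 = 6.7826.
Sellers' marginal cost at q' = 6.7826: 14 + 2·6.7826 = 27.5652.
Δq = 7.7419 − 6.7826 = 0.9593; wedge = 35 − 27.5652 = 7.4348.
Welfare loss = ½ × 0.9593 × 7.4348 = $3.57.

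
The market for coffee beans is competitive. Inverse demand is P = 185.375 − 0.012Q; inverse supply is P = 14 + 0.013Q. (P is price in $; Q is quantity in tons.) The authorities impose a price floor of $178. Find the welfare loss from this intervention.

$486785

Competitive equilibrium: 185.375 − 0.012Q = 14 + 0.013Q → Q* = 6855, P* = 103.115.
At the floor P = 178, quantity demanded = (185.375 − 178)/0.012 = 614.583333.
Sellers' marginal cost at Q' = 614.583333: 14 + 0.013·614.583333 = 21.989583.
ΔQ = 6855 − 614.583333 = 6240.416667; wedge = 178 − 21.989583 = 156.010417.
The triangle = ½ × 6240.416667 × 156.010417 = $486785.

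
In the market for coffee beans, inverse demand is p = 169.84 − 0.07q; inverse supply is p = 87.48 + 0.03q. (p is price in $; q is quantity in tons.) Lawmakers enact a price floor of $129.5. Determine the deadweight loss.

Competitive equilibrium: 169.84 − 0.07q = 87.48 + 0.03q → q* = 823.6, p* = 112.188.
At the floor p = 129.5, quantity demanded = (169.84 − 129.5)/0.07 = 576.28571.
Sellers' marginal cost at q' = 576.28571: 87.48 + 0.03·576.28571 = 104.76857.
Δq = 823.6 − 576.28571 = 247.31429; wedge = 129.5 − 104.76857 = 24.73143.
The triangle = ½ × 247.31429 × 24.73143 = $3058.22.

$3058.22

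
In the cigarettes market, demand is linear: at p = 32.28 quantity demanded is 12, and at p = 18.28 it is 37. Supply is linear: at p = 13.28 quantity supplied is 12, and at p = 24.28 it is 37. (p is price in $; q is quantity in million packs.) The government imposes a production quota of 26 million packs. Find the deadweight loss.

$12.50 million

Demand slope = (18.28 − 32.28)/(37 − 12) = −0.56, so p = 39 − 0.56q.
Supply slope = (24.28 − 13.28)/(37 − 12) = 0.44, so p = 8 + 0.44q.
Competitive equilibrium: 39 − 0.56q = 8 + 0.44q → q* = 31, p* = 21.64.
At q = 26: demand price = 39 − 0.56·26 = 24.44; supply price = 8 + 0.44·26 = 19.44.
Δq = 31 − 26 = 5; wedge = 24.44 − 19.44 = 5.
The triangle = ½ × 5 × 5 = $12.50 million.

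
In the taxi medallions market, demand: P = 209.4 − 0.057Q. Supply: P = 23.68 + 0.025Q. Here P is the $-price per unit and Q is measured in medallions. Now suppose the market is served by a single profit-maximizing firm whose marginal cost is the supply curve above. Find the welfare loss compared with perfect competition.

$35366.62

Competitive equilibrium: 209.4 − 0.057Q = 23.68 + 0.025Q → Q* = 2264.87805, P* = 80.30195.
Marginal revenue: MR = 209.4 − 0.114Q. Set MR = MC: 209.4 − 0.114Q = 23.68 + 0.025Q → Q_m = 1336.11511.
Price P_m = 209.4 − 0.057·1336.11511 = 133.24144; MC(Q_m) = 23.68 + 0.025·1336.11511 = 57.08288.
Competitive Q* = 2264.87805, so ΔQ = 928.76294; wedge = 133.24144 − 57.08288 = 76.15856.
The triangle = ½ × 928.76294 × 76.15856 = $35366.62.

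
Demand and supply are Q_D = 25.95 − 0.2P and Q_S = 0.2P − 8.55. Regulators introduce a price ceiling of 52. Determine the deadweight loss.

In inverse form: demand P = 129.75 − 5Q, supply P = 42.75 + 5Q.
Competitive equilibrium: 129.75 − 5Q = 42.75 + 5Q → Q* = 8.7, P* = 86.25.
At the ceiling P = 52, quantity supplied = (52 − 42.75)/5 = 1.85.
Willingness to pay at Q' = 1.85: 129.75 − 5·1.85 = 120.5.
ΔQ = 8.7 − 1.85 = 6.85; wedge = 120.5 − 52 = 68.5.
DWL = ½ × 6.85 × 68.5 = 234.61.

234.61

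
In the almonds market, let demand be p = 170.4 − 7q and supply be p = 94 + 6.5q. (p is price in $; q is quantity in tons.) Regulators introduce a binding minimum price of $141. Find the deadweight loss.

Competitive equilibrium: 170.4 − 7q = 94 + 6.5q → q* = 5.6593, p* = 130.7852.
At the floor p = 141, quantity demanded = (170.4 − 141)/7 = 4.2.
Sellers' marginal cost at q' = 4.2: 94 + 6.5·4.2 = 121.3.
Δq = 5.6593 − 4.2 = 1.4593; wedge = 141 − 121.3 = 19.7.
DWL = ½ × 1.4593 × 19.7 = $14.37.

$14.37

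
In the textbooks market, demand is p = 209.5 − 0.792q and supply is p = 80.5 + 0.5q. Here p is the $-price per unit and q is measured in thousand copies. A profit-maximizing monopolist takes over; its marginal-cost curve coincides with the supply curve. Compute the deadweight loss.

Competitive equilibrium: 209.5 − 0.792q = 80.5 + 0.5q → q* = 99.8452, p* = 130.4226.
Marginal revenue: MR = 209.5 − 1.584q. Set MR = MC: 209.5 − 1.584q = 80.5 + 0.5q → q_m = 61.90019.
Price p_m = 209.5 − 0.792·61.90019 = 160.47505; MC(q_m) = 80.5 + 0.5·61.90019 = 111.4501.
Competitive q* = 99.8452, so Δq = 37.94501; wedge = 160.47505 − 111.4501 = 49.02495.
DWL = ½ × 37.94501 × 49.02495 = $930.13 thousand.

$930.13 thousand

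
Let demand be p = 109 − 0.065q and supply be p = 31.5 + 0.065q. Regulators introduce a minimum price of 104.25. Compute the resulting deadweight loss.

17784.62

Competitive equilibrium: 109 − 0.065q = 31.5 + 0.065q → q* = 596.15385, p* = 70.25.
At the floor p = 104.25, quantity demanded = (109 − 104.25)/0.065 = 73.07692.
Sellers' marginal cost at q' = 73.07692: 31.5 + 0.065·73.07692 = 36.25.
Δq = 596.15385 − 73.07692 = 523.07693; wedge = 104.25 − 36.25 = 68.
The triangle = ½ × 523.07693 × 68 = 17784.62.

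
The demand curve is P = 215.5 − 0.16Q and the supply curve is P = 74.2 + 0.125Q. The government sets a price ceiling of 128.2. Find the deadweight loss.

Competitive equilibrium: 215.5 − 0.16Q = 74.2 + 0.125Q → Q* = 495.7895, P* = 136.1737.
At the ceiling P = 128.2, quantity supplied = (128.2 − 74.2)/0.125 = 432.
Willingness to pay at Q' = 432: 215.5 − 0.16·432 = 146.38.
ΔQ = 495.7895 − 432 = 63.7895; wedge = 146.38 − 128.2 = 18.18.
The triangle = ½ × 63.7895 × 18.18 = 579.85.

579.85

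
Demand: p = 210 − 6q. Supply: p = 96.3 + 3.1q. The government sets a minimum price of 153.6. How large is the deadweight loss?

43.57

Competitive equilibrium: 210 − 6q = 96.3 + 3.1q → q* = 12.4945, p* = 135.033.
At the floor p = 153.6, quantity demanded = (210 − 153.6)/6 = 9.4.
Sellers' marginal cost at q' = 9.4: 96.3 + 3.1·9.4 = 125.44.
Δq = 12.4945 − 9.4 = 3.0945; wedge = 153.6 − 125.44 = 28.16.
Deadweight loss = ½ × 3.0945 × 28.16 = 43.57.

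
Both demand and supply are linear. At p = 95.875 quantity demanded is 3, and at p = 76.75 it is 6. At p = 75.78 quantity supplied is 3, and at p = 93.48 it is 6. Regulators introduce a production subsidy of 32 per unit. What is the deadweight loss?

Demand slope = (76.75 − 95.875)/(6 − 3) = −6.375, so p = 115 − 6.375q.
Supply slope = (93.48 − 75.78)/(6 − 3) = 5.9, so p = 58.08 + 5.9q.
Competitive equilibrium: 115 − 6.375q = 58.08 + 5.9q → q* = 4.6371, p* = 85.4387.
The subsidy lowers effective supply by 32: p = 26.08 + 5.9q.
New quantity: 115 − 6.375q = 26.08 + 5.9q → q' = 7.244.
Overproduction Δq = 7.244 − 4.6371 = 2.6069; wedge = subsidy = 32.
Welfare loss = ½ × 2.6069 × 32 = 41.71.

41.71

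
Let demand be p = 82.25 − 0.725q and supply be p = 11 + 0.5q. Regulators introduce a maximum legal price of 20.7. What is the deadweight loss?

920.34

Competitive equilibrium: 82.25 − 0.725q = 11 + 0.5q → q* = 58.1633, p* = 40.0816.
At the ceiling p = 20.7, quantity supplied = (20.7 − 11)/0.5 = 19.4.
Willingness to pay at q' = 19.4: 82.25 − 0.725·19.4 = 68.185.
Δq = 58.1633 − 19.4 = 38.7633; wedge = 68.185 − 20.7 = 47.485.
Deadweight loss = ½ × 38.7633 × 47.485 = 920.34.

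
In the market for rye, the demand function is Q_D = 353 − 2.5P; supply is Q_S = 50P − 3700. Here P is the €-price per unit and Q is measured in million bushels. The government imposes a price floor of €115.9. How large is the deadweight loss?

In inverse form: demand P = 141.2 − 0.4Q, supply P = 74 + 0.02Q.
Competitive equilibrium: 141.2 − 0.4Q = 74 + 0.02Q → Q* = 160, P* = 77.2.
At the floor P = 115.9, quantity demanded = (141.2 − 115.9)/0.4 = 63.25.
Sellers' marginal cost at Q' = 63.25: 74 + 0.02·63.25 = 75.265.
ΔQ = 160 − 63.25 = 96.75; wedge = 115.9 − 75.265 = 40.635.
DWL = ½ × 96.75 × 40.635 = €1965.72 million.

€1965.72 million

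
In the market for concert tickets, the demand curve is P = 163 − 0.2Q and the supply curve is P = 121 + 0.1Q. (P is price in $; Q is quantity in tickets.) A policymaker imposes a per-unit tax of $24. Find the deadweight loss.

Competitive equilibrium: 163 − 0.2Q = 121 + 0.1Q → Q* = 140, P* = 135.
With the tax, the buyer price exceeds the seller price by 24: (163 − 0.2Q) − (121 + 0.1Q) = 24 → Q' = 60.
ΔQ = 140 − 60 = 80; the wedge equals the tax, 24.
The triangle = ½ × 80 × 24 = $960.

$960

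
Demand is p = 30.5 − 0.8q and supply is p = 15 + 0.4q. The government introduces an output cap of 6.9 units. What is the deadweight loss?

21.72

Competitive equilibrium: 30.5 − 0.8q = 15 + 0.4q → q* = 12.9167, p* = 20.1667.
At q = 6.9: demand price = 30.5 − 0.8·6.9 = 24.98; supply price = 15 + 0.4·6.9 = 17.76.
Δq = 12.9167 − 6.9 = 6.0167; wedge = 24.98 − 17.76 = 7.22.
Deadweight loss = ½ × 6.0167 × 7.22 = 21.72.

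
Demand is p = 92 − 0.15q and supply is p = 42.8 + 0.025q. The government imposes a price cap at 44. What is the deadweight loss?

Competitive equilibrium: 92 − 0.15q = 42.8 + 0.025q → q* = 281.14286, p* = 49.82857.
At the ceiling p = 44, quantity supplied = (44 − 42.8)/0.025 = 48.
Willingness to pay at q' = 48: 92 − 0.15·48 = 84.8.
Δq = 281.14286 − 48 = 233.14286; wedge = 84.8 − 44 = 40.8.
DWL = ½ × 233.14286 × 40.8 = 4756.11.

4756.11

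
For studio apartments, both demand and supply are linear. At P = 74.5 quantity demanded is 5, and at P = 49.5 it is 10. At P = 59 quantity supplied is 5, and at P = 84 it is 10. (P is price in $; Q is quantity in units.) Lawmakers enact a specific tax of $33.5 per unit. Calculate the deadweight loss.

Demand slope = (49.5 − 74.5)/(10 − 5) = −5, so P = 99.5 − 5Q.
Supply slope = (84 − 59)/(10 − 5) = 5, so P = 34 + 5Q.
Competitive equilibrium: 99.5 − 5Q = 34 + 5Q → Q* = 6.55, P* = 66.75.
With the tax, the buyer price exceeds the seller price by 33.5: (99.5 − 5Q) − (34 + 5Q) = 33.5 → Q' = 3.2.
ΔQ = 6.55 − 3.2 = 3.35; the wedge equals the tax, 33.5.
DWL = ½ × 3.35 × 33.5 = $56.11.

$56.11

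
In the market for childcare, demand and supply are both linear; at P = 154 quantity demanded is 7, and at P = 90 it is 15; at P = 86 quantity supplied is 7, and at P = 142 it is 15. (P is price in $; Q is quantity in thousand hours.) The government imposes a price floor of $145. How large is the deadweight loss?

$87.13 thousand

Demand slope = (90 − 154)/(15 − 7) = −8, so P = 210 − 8Q.
Supply slope = (142 − 86)/(15 − 7) = 7, so P = 37 + 7Q.
Competitive equilibrium: 210 − 8Q = 37 + 7Q → Q* = 11.53333, P* = 117.73333.
At the floor P = 145, quantity demanded = (210 − 145)/8 = 8.125.
Sellers' marginal cost at Q' = 8.125: 37 + 7·8.125 = 93.875.
ΔQ = 11.53333 − 8.125 = 3.40833; wedge = 145 − 93.875 = 51.125.
The triangle = ½ × 3.40833 × 51.125 = $87.13 thousand.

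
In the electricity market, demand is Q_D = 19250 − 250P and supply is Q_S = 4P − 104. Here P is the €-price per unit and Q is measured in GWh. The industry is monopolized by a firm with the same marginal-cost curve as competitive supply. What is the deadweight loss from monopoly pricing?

€1.23

In inverse form: demand P = 77 − 0.004Q, supply P = 26 + 0.25Q.
Competitive equilibrium: 77 − 0.004Q = 26 + 0.25Q → Q* = 200.7874, P* = 76.1969.
Marginal revenue: MR = 77 − 0.008Q. Set MR = MC: 77 − 0.008Q = 26 + 0.25Q → Q_m = 197.6744.
Price P_m = 77 − 0.004·197.6744 = 76.2093; MC(Q_m) = 26 + 0.25·197.6744 = 75.4186.
Competitive Q* = 200.7874, so ΔQ = 3.113; wedge = 76.2093 − 75.4186 = 0.7907.
The triangle = ½ × 3.113 × 0.7907 = €1.23.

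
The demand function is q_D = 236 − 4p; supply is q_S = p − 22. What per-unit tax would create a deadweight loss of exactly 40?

10

In inverse form: demand p = 59 − 0.25q, supply p = 22 + q.
Competitive equilibrium: 59 − 0.25q = 22 + q → q* = 29.6, p* = 51.6.
A tax t gives Δq = t/1.25 and wedge t, so DWL = t²/2.5.
t²/2.5 = 40 → t² = 100 → t = 10.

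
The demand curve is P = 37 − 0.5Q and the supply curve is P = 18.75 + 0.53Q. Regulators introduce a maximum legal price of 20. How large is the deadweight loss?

121.50

Competitive equilibrium: 37 − 0.5Q = 18.75 + 0.53Q → Q* = 17.7184, P* = 28.1408.
At the ceiling P = 20, quantity supplied = (20 − 18.75)/0.53 = 2.3585.
Willingness to pay at Q' = 2.3585: 37 − 0.5·2.3585 = 35.8208.
ΔQ = 17.7184 − 2.3585 = 15.3599; wedge = 35.8208 − 20 = 15.8208.
The triangle = ½ × 15.3599 × 15.8208 = 121.50.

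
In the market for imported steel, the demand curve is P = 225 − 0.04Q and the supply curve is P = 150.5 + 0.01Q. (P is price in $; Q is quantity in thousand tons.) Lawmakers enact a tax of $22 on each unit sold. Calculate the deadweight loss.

Competitive equilibrium: 225 − 0.04Q = 150.5 + 0.01Q → Q* = 1490, P* = 165.4.
With the tax, the buyer price exceeds the seller price by 22: (225 − 0.04Q) − (150.5 + 0.01Q) = 22 → Q' = 1050.
ΔQ = 1490 − 1050 = 440; the wedge equals the tax, 22.
The triangle = ½ × 440 × 22 = $4840 thousand.

$4840 thousand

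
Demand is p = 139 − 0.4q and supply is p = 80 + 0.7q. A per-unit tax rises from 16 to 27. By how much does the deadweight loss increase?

215

Competitive equilibrium: 139 − 0.4q = 80 + 0.7q → q* = 53.6364, p* = 117.5455.
For a per-unit tax t: Δq = t/1.1, so DWL = ½·t·(t/1.1) = t²/2.2.
At t = 16: DWL = 116.364. At t = 27: DWL = 331.364.
Increase = 331.364 − 116.364 = 215.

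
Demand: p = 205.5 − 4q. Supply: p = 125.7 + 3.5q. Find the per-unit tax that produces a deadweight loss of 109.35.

Competitive equilibrium: 205.5 − 4q = 125.7 + 3.5q → q* = 10.64, p* = 162.94.
A tax t gives Δq = t/7.5 and wedge t, so DWL = t²/15.
t²/15 = 109.35 → t² = 1640.25 → t = 40.5.

40.5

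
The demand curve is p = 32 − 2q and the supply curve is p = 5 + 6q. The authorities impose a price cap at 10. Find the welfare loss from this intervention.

25.84

Competitive equilibrium: 32 − 2q = 5 + 6q → q* = 3.375, p* = 25.25.
At the ceiling p = 10, quantity supplied = (10 − 5)/6 = 0.8333.
Willingness to pay at q' = 0.8333: 32 − 2·0.8333 = 30.3334.
Δq = 3.375 − 0.8333 = 2.5417; wedge = 30.3334 − 10 = 20.3334.
DWL = ½ × 2.5417 × 20.3334 = 25.84.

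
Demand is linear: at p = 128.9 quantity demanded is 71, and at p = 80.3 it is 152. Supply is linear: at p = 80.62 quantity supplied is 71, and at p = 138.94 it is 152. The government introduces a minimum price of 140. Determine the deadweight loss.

2002

Demand slope = (80.3 − 128.9)/(152 − 71) = −0.6, so p = 171.5 − 0.6q.
Supply slope = (138.94 − 80.62)/(152 − 71) = 0.72, so p = 29.5 + 0.72q.
Competitive equilibrium: 171.5 − 0.6q = 29.5 + 0.72q → q* = 107.57576, p* = 106.95455.
At the floor p = 140, quantity demanded = (171.5 − 140)/0.6 = 52.5.
Sellers' marginal cost at q' = 52.5: 29.5 + 0.72·52.5 = 67.3.
Δq = 107.57576 − 52.5 = 55.07576; wedge = 140 − 67.3 = 72.7.
Deadweight loss = ½ × 55.07576 × 72.7 = 2002.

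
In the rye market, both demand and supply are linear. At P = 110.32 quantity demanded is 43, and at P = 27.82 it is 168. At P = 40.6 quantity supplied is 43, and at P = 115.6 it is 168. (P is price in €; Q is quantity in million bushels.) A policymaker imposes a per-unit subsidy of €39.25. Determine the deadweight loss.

€611.33 million

Demand slope = (27.82 − 110.32)/(168 − 43) = −0.66, so P = 138.7 − 0.66Q.
Supply slope = (115.6 − 40.6)/(168 − 43) = 0.6, so P = 14.8 + 0.6Q.
Competitive equilibrium: 138.7 − 0.66Q = 14.8 + 0.6Q → Q* = 98.3333, P* = 73.8.
The subsidy lowers effective supply by 39.25: P = 0.6Q − 24.45.
New quantity: 138.7 − 0.66Q = 0.6Q − 24.45 → Q' = 129.4841.
Overproduction ΔQ = 129.4841 − 98.3333 = 31.1508; wedge = subsidy = 39.25.
DWL = ½ × 31.1508 × 39.25 = €611.33 million.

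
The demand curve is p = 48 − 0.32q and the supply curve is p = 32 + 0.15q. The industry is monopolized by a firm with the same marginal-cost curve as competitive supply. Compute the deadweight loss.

44.68

Competitive equilibrium: 48 − 0.32q = 32 + 0.15q → q* = 34.0426, p* = 37.1064.
Marginal revenue: MR = 48 − 0.64q. Set MR = MC: 48 − 0.64q = 32 + 0.15q → q_m = 20.2532.
Price p_m = 48 − 0.32·20.2532 = 41.519; MC(q_m) = 32 + 0.15·20.2532 = 35.038.
Competitive q* = 34.0426, so Δq = 13.7894; wedge = 41.519 − 35.038 = 6.481.
The triangle = ½ × 13.7894 × 6.481 = 44.68.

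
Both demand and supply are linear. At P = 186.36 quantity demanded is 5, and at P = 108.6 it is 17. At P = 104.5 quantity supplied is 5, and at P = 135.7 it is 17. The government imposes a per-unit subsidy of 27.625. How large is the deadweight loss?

Demand slope = (108.6 − 186.36)/(17 − 5) = −6.48, so P = 218.76 − 6.48Q.
Supply slope = (135.7 − 104.5)/(17 − 5) = 2.6, so P = 91.5 + 2.6Q.
Competitive equilibrium: 218.76 − 6.48Q = 91.5 + 2.6Q → Q* = 14.0154, P* = 127.9401.
The subsidy lowers effective supply by 27.625: P = 63.875 + 2.6Q.
New quantity: 218.76 − 6.48Q = 63.875 + 2.6Q → Q' = 17.0578.
Overproduction ΔQ = 17.0578 − 14.0154 = 3.0424; wedge = subsidy = 27.625.
The triangle = ½ × 3.0424 × 27.625 = 42.02.

42.02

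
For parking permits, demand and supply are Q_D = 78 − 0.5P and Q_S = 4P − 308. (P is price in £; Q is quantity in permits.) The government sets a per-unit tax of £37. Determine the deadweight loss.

In inverse form: demand P = 156 − 2Q, supply P = 77 + 0.25Q.
Competitive equilibrium: 156 − 2Q = 77 + 0.25Q → Q* = 35.1111, P* = 85.7778.
With the tax, the buyer price exceeds the seller price by 37: (156 − 2Q) − (77 + 0.25Q) = 37 → Q' = 18.6667.
ΔQ = 35.1111 − 18.6667 = 16.4444; the wedge equals the tax, 37.
DWL = ½ × 16.4444 × 37 = £304.22.

£304.22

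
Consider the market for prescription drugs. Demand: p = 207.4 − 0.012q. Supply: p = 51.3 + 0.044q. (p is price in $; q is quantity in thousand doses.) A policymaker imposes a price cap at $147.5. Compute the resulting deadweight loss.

Competitive equilibrium: 207.4 − 0.012q = 51.3 + 0.044q → q* = 2787.5, p* = 173.95.
At the ceiling p = 147.5, quantity supplied = (147.5 − 51.3)/0.044 = 2186.36364.
Willingness to pay at q' = 2186.36364: 207.4 − 0.012·2186.36364 = 181.16364.
Δq = 2787.5 − 2186.36364 = 601.13636; wedge = 181.16364 − 147.5 = 33.66364.
Welfare loss = ½ × 601.13636 × 33.66364 = $10118.22 thousand.

$10118.22 thousand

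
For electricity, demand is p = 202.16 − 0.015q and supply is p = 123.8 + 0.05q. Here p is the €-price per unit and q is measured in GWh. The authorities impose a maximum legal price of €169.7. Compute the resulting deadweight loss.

Competitive equilibrium: 202.16 − 0.015q = 123.8 + 0.05q → q* = 1205.5385, p* = 184.0769.
At the ceiling p = 169.7, quantity supplied = (169.7 − 123.8)/0.05 = 918.
Willingness to pay at q' = 918: 202.16 − 0.015·918 = 188.39.
Δq = 1205.5385 − 918 = 287.5385; wedge = 188.39 − 169.7 = 18.69.
Deadweight loss = ½ × 287.5385 × 18.69 = €2687.05.

€2687.05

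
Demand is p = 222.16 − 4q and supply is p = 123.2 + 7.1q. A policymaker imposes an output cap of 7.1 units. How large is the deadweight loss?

18.29

Competitive equilibrium: 222.16 − 4q = 123.2 + 7.1q → q* = 8.9153, p* = 186.4987.
At q = 7.1: demand price = 222.16 − 4·7.1 = 193.76; supply price = 123.2 + 7.1·7.1 = 173.61.
Δq = 8.9153 − 7.1 = 1.8153; wedge = 193.76 − 173.61 = 20.15.
The triangle = ½ × 1.8153 × 20.15 = 18.29.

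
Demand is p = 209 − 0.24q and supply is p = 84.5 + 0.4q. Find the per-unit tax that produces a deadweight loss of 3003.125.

Competitive equilibrium: 209 − 0.24q = 84.5 + 0.4q → q* = 194.5313, p* = 162.3125.
A tax t gives Δq = t/0.64 and wedge t, so DWL = t²/1.28.
t²/1.28 = 3003.125 → t² = 3844 → t = 62.

62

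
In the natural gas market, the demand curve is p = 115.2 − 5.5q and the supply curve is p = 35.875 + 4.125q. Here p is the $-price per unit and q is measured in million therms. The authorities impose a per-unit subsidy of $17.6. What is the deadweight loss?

Competitive equilibrium: 115.2 − 5.5q = 35.875 + 4.125q → q* = 8.2416, p* = 69.8714.
The subsidy lowers effective supply by 17.6: p = 18.275 + 4.125q.
New quantity: 115.2 − 5.5q = 18.275 + 4.125q → q' = 10.0701.
Overproduction Δq = 10.0701 − 8.2416 = 1.8285; wedge = subsidy = 17.6.
Welfare loss = ½ × 1.8285 × 17.6 = $16.09 million.

$16.09 million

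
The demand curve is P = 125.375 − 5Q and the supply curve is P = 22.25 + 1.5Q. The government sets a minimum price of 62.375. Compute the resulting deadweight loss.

34.65

Competitive equilibrium: 125.375 − 5Q = 22.25 + 1.5Q → Q* = 15.8654, P* = 46.0481.
At the floor P = 62.375, quantity demanded = (125.375 − 62.375)/5 = 12.6.
Sellers' marginal cost at Q' = 12.6: 22.25 + 1.5·12.6 = 41.15.
ΔQ = 15.8654 − 12.6 = 3.2654; wedge = 62.375 − 41.15 = 21.225.
The triangle = ½ × 3.2654 × 21.225 = 34.65.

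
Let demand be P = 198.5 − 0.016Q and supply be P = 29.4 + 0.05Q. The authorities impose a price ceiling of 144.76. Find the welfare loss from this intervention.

2144.50

Competitive equilibrium: 198.5 − 0.016Q = 29.4 + 0.05Q → Q* = 2562.1212, P* = 157.5061.
At the ceiling P = 144.76, quantity supplied = (144.76 − 29.4)/0.05 = 2307.2.
Willingness to pay at Q' = 2307.2: 198.5 − 0.016·2307.2 = 161.5848.
ΔQ = 2562.1212 − 2307.2 = 254.9212; wedge = 161.5848 − 144.76 = 16.8248.
Deadweight loss = ½ × 254.9212 × 16.8248 = 2144.50.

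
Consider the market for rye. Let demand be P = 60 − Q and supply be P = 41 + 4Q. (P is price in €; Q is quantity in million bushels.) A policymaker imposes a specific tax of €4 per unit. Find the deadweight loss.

€1.60 million

Competitive equilibrium: 60 − Q = 41 + 4Q → Q* = 3.8, P* = 56.2.
With the tax, the buyer price exceeds the seller price by 4: (60 − Q) − (41 + 4Q) = 4 → Q' = 3.
ΔQ = 3.8 − 3 = 0.8; the wedge equals the tax, 4.
The triangle = ½ × 0.8 × 4 = €1.60 million.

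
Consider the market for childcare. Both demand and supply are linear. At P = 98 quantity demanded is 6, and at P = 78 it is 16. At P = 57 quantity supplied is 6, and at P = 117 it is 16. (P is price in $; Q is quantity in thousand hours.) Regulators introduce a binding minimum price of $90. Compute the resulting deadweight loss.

Demand slope = (78 − 98)/(16 − 6) = −2, so P = 110 − 2Q.
Supply slope = (117 − 57)/(16 − 6) = 6, so P = 21 + 6Q.
Competitive equilibrium: 110 − 2Q = 21 + 6Q → Q* = 11.125, P* = 87.75.
At the floor P = 90, quantity demanded = (110 − 90)/2 = 10.
Sellers' marginal cost at Q' = 10: 21 + 6·10 = 81.
ΔQ = 11.125 − 10 = 1.125; wedge = 90 − 81 = 9.
Deadweight loss = ½ × 1.125 × 9 = $5.06 thousand.

$5.06 thousand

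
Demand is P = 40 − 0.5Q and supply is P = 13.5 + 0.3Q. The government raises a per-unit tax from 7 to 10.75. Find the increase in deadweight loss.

41.60

Competitive equilibrium: 40 − 0.5Q = 13.5 + 0.3Q → Q* = 33.125, P* = 23.4375.
For a per-unit tax t: ΔQ = t/0.8, so DWL = ½·t·(t/0.8) = t²/1.6.
At t = 7: DWL = 30.625. At t = 10.75: DWL = 72.227.
Increase = 72.227 − 30.625 = 41.60.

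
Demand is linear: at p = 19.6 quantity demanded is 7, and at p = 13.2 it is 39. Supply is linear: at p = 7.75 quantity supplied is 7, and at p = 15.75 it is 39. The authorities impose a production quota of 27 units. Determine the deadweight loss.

9.025

Demand slope = (13.2 − 19.6)/(39 − 7) = −0.2, so p = 21 − 0.2q.
Supply slope = (15.75 − 7.75)/(39 − 7) = 0.25, so p = 6 + 0.25q.
Competitive equilibrium: 21 − 0.2q = 6 + 0.25q → q* = 33.3333, p* = 14.3333.
At q = 27: demand price = 21 − 0.2·27 = 15.6; supply price = 6 + 0.25·27 = 12.75.
Δq = 33.3333 − 27 = 6.3333; wedge = 15.6 − 12.75 = 2.85.
Deadweight loss = ½ × 6.3333 × 2.85 = 9.025.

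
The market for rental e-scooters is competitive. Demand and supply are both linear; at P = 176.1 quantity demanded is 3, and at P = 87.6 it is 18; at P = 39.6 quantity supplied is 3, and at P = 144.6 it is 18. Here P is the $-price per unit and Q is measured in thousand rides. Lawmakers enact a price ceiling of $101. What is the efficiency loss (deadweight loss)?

Demand slope = (87.6 − 176.1)/(18 − 3) = −5.9, so P = 193.8 − 5.9Q.
Supply slope = (144.6 − 39.6)/(18 − 3) = 7, so P = 18.6 + 7Q.
Competitive equilibrium: 193.8 − 5.9Q = 18.6 + 7Q → Q* = 13.5814, P* = 113.6698.
At the ceiling P = 101, quantity supplied = (101 − 18.6)/7 = 11.7714.
Willingness to pay at Q' = 11.7714: 193.8 − 5.9·11.7714 = 124.3487.
ΔQ = 13.5814 − 11.7714 = 1.81; wedge = 124.3487 − 101 = 23.3487.
Deadweight loss = ½ × 1.81 × 23.3487 = $21.13 thousand.

$21.13 thousand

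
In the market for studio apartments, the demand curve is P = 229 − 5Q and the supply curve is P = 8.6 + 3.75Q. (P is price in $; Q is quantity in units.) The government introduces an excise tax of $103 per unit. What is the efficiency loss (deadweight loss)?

$606.23

Competitive equilibrium: 229 − 5Q = 8.6 + 3.75Q → Q* = 25.1886, P* = 103.0571.
With the tax, the buyer price exceeds the seller price by 103: (229 − 5Q) − (8.6 + 3.75Q) = 103 → Q' = 13.4171.
ΔQ = 25.1886 − 13.4171 = 11.7715; the wedge equals the tax, 103.
Welfare loss = ½ × 11.7715 × 103 = $606.23.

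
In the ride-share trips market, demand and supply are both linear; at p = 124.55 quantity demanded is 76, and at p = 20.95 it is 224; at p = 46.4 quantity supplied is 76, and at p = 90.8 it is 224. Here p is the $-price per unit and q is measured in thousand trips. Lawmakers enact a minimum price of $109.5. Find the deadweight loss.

$1604.61 thousand

Demand slope = (20.95 − 124.55)/(224 − 76) = −0.7, so p = 177.75 − 0.7q.
Supply slope = (90.8 − 46.4)/(224 − 76) = 0.3, so p = 23.6 + 0.3q.
Competitive equilibrium: 177.75 − 0.7q = 23.6 + 0.3q → q* = 154.15, p* = 69.845.
At the floor p = 109.5, quantity demanded = (177.75 − 109.5)/0.7 = 97.5.
Sellers' marginal cost at q' = 97.5: 23.6 + 0.3·97.5 = 52.85.
Δq = 154.15 − 97.5 = 56.65; wedge = 109.5 − 52.85 = 56.65.
The triangle = ½ × 56.65 × 56.65 = $1604.61 thousand.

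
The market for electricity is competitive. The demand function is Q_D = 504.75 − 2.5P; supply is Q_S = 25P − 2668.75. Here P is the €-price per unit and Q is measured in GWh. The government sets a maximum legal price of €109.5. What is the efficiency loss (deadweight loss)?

€4786.375

In inverse form: demand P = 201.9 − 0.4Q, supply P = 106.75 + 0.04Q.
Competitive equilibrium: 201.9 − 0.4Q = 106.75 + 0.04Q → Q* = 216.25, P* = 115.4.
At the ceiling P = 109.5, quantity supplied = (109.5 − 106.75)/0.04 = 68.75.
Willingness to pay at Q' = 68.75: 201.9 − 0.4·68.75 = 174.4.
ΔQ = 216.25 − 68.75 = 147.5; wedge = 174.4 − 109.5 = 64.9.
DWL = ½ × 147.5 × 64.9 = €4786.375.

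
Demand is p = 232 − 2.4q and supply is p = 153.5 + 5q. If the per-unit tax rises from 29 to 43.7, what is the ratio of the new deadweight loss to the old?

Competitive equilibrium: 232 − 2.4q = 153.5 + 5q → q* = 10.6081, p* = 206.5405.
For a per-unit tax t: Δq = t/7.4, so DWL = ½·t·(t/7.4) = t²/14.8.
At t = 29: DWL = 56.824. At t = 43.7: DWL = 129.033.
Ratio = (43.7/29)² = 2.271.

2.271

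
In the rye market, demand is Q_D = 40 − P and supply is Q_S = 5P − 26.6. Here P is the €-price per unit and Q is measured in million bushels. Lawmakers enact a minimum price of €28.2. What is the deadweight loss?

In inverse form: demand P = 40 − Q, supply P = 5.32 + 0.2Q.
Competitive equilibrium: 40 − Q = 5.32 + 0.2Q → Q* = 28.9, P* = 11.1.
At the floor P = 28.2, quantity demanded = (40 − 28.2)/1 = 11.8.
Sellers' marginal cost at Q' = 11.8: 5.32 + 0.2·11.8 = 7.68.
ΔQ = 28.9 − 11.8 = 17.1; wedge = 28.2 − 7.68 = 20.52.
DWL = ½ × 17.1 × 20.52 = €175.446 million.

€175.446 million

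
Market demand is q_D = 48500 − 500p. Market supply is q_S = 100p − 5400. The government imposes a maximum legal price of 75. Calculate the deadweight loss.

In inverse form: demand p = 97 − 0.002q, supply p = 54 + 0.01q.
Competitive equilibrium: 97 − 0.002q = 54 + 0.01q → q* = 3583.3333, p* = 89.8333.
At the ceiling p = 75, quantity supplied = (75 − 54)/0.01 = 2100.
Willingness to pay at q' = 2100: 97 − 0.002·2100 = 92.8.
Δq = 3583.3333 − 2100 = 1483.3333; wedge = 92.8 − 75 = 17.8.
Welfare loss = ½ × 1483.3333 × 17.8 = 13201.67.

13201.67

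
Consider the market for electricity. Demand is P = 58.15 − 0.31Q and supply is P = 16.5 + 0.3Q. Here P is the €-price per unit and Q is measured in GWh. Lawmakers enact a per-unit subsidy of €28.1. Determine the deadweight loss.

Competitive equilibrium: 58.15 − 0.31Q = 16.5 + 0.3Q → Q* = 68.2787, P* = 36.9836.
The subsidy lowers effective supply by 28.1: P = 0.3Q − 11.6.
New quantity: 58.15 − 0.31Q = 0.3Q − 11.6 → Q' = 114.3443.
Overproduction ΔQ = 114.3443 − 68.2787 = 46.0656; wedge = subsidy = 28.1.
The triangle = ½ × 46.0656 × 28.1 = €647.22.

€647.22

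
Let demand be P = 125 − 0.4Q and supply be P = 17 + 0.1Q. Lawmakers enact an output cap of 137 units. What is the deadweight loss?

1560.25

Competitive equilibrium: 125 − 0.4Q = 17 + 0.1Q → Q* = 216, P* = 38.6.
At Q = 137: demand price = 125 − 0.4·137 = 70.2; supply price = 17 + 0.1·137 = 30.7.
ΔQ = 216 − 137 = 79; wedge = 70.2 − 30.7 = 39.5.
Deadweight loss = ½ × 79 × 39.5 = 1560.25.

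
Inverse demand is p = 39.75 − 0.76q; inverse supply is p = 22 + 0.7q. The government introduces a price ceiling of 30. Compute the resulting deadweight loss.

0.39

Competitive equilibrium: 39.75 − 0.76q = 22 + 0.7q → q* = 12.1575, p* = 30.5103.
At the ceiling p = 30, quantity supplied = (30 − 22)/0.7 = 11.4286.
Willingness to pay at q' = 11.4286: 39.75 − 0.76·11.4286 = 31.0643.
Δq = 12.1575 − 11.4286 = 0.7289; wedge = 31.0643 − 30 = 1.0643.
Welfare loss = ½ × 0.7289 × 1.0643 = 0.39.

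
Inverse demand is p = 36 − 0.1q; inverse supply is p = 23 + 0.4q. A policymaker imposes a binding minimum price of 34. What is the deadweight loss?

Competitive equilibrium: 36 − 0.1q = 23 + 0.4q → q* = 26, p* = 33.4.
At the floor p = 34, quantity demanded = (36 − 34)/0.1 = 20.
Sellers' marginal cost at q' = 20: 23 + 0.4·20 = 31.
Δq = 26 − 20 = 6; wedge = 34 − 31 = 3.
The triangle = ½ × 6 × 3 = 9.

9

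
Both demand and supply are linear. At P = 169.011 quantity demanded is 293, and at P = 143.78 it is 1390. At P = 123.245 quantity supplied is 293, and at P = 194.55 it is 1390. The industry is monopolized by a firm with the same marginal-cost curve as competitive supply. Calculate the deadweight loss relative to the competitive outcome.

1248.87

Demand slope = (143.78 − 169.011)/(1390 − 293) = −0.023, so P = 175.75 − 0.023Q.
Supply slope = (194.55 − 123.245)/(1390 − 293) = 0.065, so P = 104.2 + 0.065Q.
Competitive equilibrium: 175.75 − 0.023Q = 104.2 + 0.065Q → Q* = 813.0682, P* = 157.0494.
Marginal revenue: MR = 175.75 − 0.046Q. Set MR = MC: 175.75 − 0.046Q = 104.2 + 0.065Q → Q_m = 644.5946.
Price P_m = 175.75 − 0.023·644.5946 = 160.9243; MC(Q_m) = 104.2 + 0.065·644.5946 = 146.0986.
Competitive Q* = 813.0682, so ΔQ = 168.4736; wedge = 160.9243 − 146.0986 = 14.8257.
DWL = ½ × 168.4736 × 14.8257 = 1248.87.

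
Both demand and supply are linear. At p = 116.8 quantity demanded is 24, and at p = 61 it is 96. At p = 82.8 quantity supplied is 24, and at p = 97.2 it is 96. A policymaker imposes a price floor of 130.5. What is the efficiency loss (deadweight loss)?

Demand slope = (61 − 116.8)/(96 − 24) = −0.775, so p = 135.4 − 0.775q.
Supply slope = (97.2 − 82.8)/(96 − 24) = 0.2, so p = 78 + 0.2q.
Competitive equilibrium: 135.4 − 0.775q = 78 + 0.2q → q* = 58.8718, p* = 89.7744.
At the floor p = 130.5, quantity demanded = (135.4 − 130.5)/0.775 = 6.3226.
Sellers' marginal cost at q' = 6.3226: 78 + 0.2·6.3226 = 79.2645.
Δq = 58.8718 − 6.3226 = 52.5492; wedge = 130.5 − 79.2645 = 51.2355.
Deadweight loss = ½ × 52.5492 × 51.2355 = 1346.19.

1346.19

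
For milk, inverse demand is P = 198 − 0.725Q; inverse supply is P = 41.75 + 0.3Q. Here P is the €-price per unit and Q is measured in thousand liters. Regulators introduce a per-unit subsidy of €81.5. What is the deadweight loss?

Competitive equilibrium: 198 − 0.725Q = 41.75 + 0.3Q → Q* = 152.439, P* = 87.4817.
The subsidy lowers effective supply by 81.5: P = 0.3Q − 39.75.
New quantity: 198 − 0.725Q = 0.3Q − 39.75 → Q' = 231.9512.
Overproduction ΔQ = 231.9512 − 152.439 = 79.5122; wedge = subsidy = 81.5.
Deadweight loss = ½ × 79.5122 × 81.5 = €3240.12 thousand.

€3240.12 thousand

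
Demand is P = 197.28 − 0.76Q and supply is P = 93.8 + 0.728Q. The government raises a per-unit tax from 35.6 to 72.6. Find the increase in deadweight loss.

Competitive equilibrium: 197.28 − 0.76Q = 93.8 + 0.728Q → Q* = 69.543, P* = 144.4273.
For a per-unit tax t: ΔQ = t/1.488, so DWL = ½·t·(t/1.488) = t²/2.976.
At t = 35.6: DWL = 425.86. At t = 72.6: DWL = 1771.089.
Increase = 1771.089 − 425.86 = 1345.23.

1345.23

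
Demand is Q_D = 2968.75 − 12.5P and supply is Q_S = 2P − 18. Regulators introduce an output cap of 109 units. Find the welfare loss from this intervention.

23549.55

In inverse form: demand P = 237.5 − 0.08Q, supply P = 9 + 0.5Q.
Competitive equilibrium: 237.5 − 0.08Q = 9 + 0.5Q → Q* = 393.9655, P* = 205.9828.
At Q = 109: demand price = 237.5 − 0.08·109 = 228.78; supply price = 9 + 0.5·109 = 63.5.
ΔQ = 393.9655 − 109 = 284.9655; wedge = 228.78 − 63.5 = 165.28.
Deadweight loss = ½ × 284.9655 × 165.28 = 23549.55.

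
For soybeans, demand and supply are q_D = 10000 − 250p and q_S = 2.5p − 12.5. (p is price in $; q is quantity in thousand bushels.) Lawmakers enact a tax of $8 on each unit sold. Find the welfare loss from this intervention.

$79.21 thousand

In inverse form: demand p = 40 − 0.004q, supply p = 5 + 0.4q.
Competitive equilibrium: 40 − 0.004q = 5 + 0.4q → q* = 86.6337, p* = 39.6535.
With the tax, the buyer price exceeds the seller price by 8: (40 − 0.004q) − (5 + 0.4q) = 8 → q' = 66.8317.
Δq = 86.6337 − 66.8317 = 19.802; the wedge equals the tax, 8.
Deadweight loss = ½ × 19.802 × 8 = $79.21 thousand.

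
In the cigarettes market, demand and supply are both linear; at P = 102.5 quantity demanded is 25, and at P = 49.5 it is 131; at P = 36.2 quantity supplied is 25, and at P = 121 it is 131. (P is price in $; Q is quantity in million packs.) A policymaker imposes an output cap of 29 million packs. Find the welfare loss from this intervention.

Demand slope = (49.5 − 102.5)/(131 − 25) = −0.5, so P = 115 − 0.5Q.
Supply slope = (121 − 36.2)/(131 − 25) = 0.8, so P = 16.2 + 0.8Q.
Competitive equilibrium: 115 − 0.5Q = 16.2 + 0.8Q → Q* = 76, P* = 77.
At Q = 29: demand price = 115 − 0.5·29 = 100.5; supply price = 16.2 + 0.8·29 = 39.4.
ΔQ = 76 − 29 = 47; wedge = 100.5 − 39.4 = 61.1.
DWL = ½ × 47 × 61.1 = $1435.85 million.

$1435.85 million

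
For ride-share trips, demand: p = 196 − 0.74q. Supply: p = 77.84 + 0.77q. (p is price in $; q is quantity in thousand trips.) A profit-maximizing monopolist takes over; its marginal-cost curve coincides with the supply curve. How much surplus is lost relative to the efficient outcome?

$500.07 thousand

Competitive equilibrium: 196 − 0.74q = 77.84 + 0.77q → q* = 78.2517, p* = 138.0938.
Marginal revenue: MR = 196 − 1.48q. Set MR = MC: 196 − 1.48q = 77.84 + 0.77q → q_m = 52.5156.
Price p_m = 196 − 0.74·52.5156 = 157.1385; MC(q_m) = 77.84 + 0.77·52.5156 = 118.277.
Competitive q* = 78.2517, so Δq = 25.7361; wedge = 157.1385 − 118.277 = 38.8615.
DWL = ½ × 25.7361 × 38.8615 = $500.07 thousand.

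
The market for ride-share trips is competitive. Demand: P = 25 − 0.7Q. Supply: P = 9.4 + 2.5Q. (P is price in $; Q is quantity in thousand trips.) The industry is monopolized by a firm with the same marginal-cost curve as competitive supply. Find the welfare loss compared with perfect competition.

$1.225 thousand

Competitive equilibrium: 25 − 0.7Q = 9.4 + 2.5Q → Q* = 4.875, P* = 21.5875.
Marginal revenue: MR = 25 − 1.4Q. Set MR = MC: 25 − 1.4Q = 9.4 + 2.5Q → Q_m = 4.
Price P_m = 25 − 0.7·4 = 22.2; MC(Q_m) = 9.4 + 2.5·4 = 19.4.
Competitive Q* = 4.875, so ΔQ = 0.875; wedge = 22.2 − 19.4 = 2.8.
Welfare loss = ½ × 0.875 × 2.8 = $1.225 thousand.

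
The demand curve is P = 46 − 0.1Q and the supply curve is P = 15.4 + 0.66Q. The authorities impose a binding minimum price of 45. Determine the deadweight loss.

Competitive equilibrium: 46 − 0.1Q = 15.4 + 0.66Q → Q* = 40.2632, P* = 41.9737.
At the floor P = 45, quantity demanded = (46 − 45)/0.1 = 10.
Sellers' marginal cost at Q' = 10: 15.4 + 0.66·10 = 22.
ΔQ = 40.2632 − 10 = 30.2632; wedge = 45 − 22 = 23.
DWL = ½ × 30.2632 × 23 = 348.03.

348.03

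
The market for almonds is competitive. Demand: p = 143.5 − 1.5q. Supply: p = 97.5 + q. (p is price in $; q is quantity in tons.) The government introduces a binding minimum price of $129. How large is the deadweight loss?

$95.34

Competitive equilibrium: 143.5 − 1.5q = 97.5 + q → q* = 18.4, p* = 115.9.
At the floor p = 129, quantity demanded = (143.5 − 129)/1.5 = 9.6667.
Sellers' marginal cost at q' = 9.6667: 97.5 + 1·9.6667 = 107.1667.
Δq = 18.4 − 9.6667 = 8.7333; wedge = 129 − 107.1667 = 21.8333.
Welfare loss = ½ × 8.7333 × 21.8333 = $95.34.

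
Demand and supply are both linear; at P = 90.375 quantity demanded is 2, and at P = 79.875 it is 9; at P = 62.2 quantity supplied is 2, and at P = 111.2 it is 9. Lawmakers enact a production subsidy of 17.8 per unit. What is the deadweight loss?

18.64

Demand slope = (79.875 − 90.375)/(9 − 2) = −1.5, so P = 93.375 − 1.5Q.
Supply slope = (111.2 − 62.2)/(9 − 2) = 7, so P = 48.2 + 7Q.
Competitive equilibrium: 93.375 − 1.5Q = 48.2 + 7Q → Q* = 5.3147, P* = 85.4029.
The subsidy lowers effective supply by 17.8: P = 30.4 + 7Q.
New quantity: 93.375 − 1.5Q = 30.4 + 7Q → Q' = 7.4088.
Overproduction ΔQ = 7.4088 − 5.3147 = 2.0941; wedge = subsidy = 17.8.
Welfare loss = ½ × 2.0941 × 17.8 = 18.64.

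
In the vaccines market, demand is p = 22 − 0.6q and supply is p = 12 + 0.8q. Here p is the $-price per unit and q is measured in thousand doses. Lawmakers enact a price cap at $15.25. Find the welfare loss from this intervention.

$6.64 thousand

Competitive equilibrium: 22 − 0.6q = 12 + 0.8q → q* = 7.1429, p* = 17.7143.
At the ceiling p = 15.25, quantity supplied = (15.25 − 12)/0.8 = 4.0625.
Willingness to pay at q' = 4.0625: 22 − 0.6·4.0625 = 19.5625.
Δq = 7.1429 − 4.0625 = 3.0804; wedge = 19.5625 − 15.25 = 4.3125.
Deadweight loss = ½ × 3.0804 × 4.3125 = $6.64 thousand.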